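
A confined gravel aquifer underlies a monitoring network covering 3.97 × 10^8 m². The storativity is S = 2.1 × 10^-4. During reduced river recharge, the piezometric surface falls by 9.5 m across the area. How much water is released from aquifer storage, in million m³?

ΔV ≈ 0.792 million m³

ΔV = S × A × Δh = 2.1 × 10^-4 × 3.97 × 10^8 m² × 9.5 m = 7.92 × 10^5 m³
ΔV = 7.92 × 10^5 m³ = 0.792 million m³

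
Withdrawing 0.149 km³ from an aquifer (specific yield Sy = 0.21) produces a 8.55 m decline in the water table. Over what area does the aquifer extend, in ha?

ΔV = 0.149 km³ = 1.49 × 10^8 m³
A = ΔV / (Sy × Δh) = 1.49 × 10^8 / (0.21 × 8.55) = 8.299 × 10^7 m²
A = 8.299 × 10^7 m² = 8299 ha

A ≈ 8300 ha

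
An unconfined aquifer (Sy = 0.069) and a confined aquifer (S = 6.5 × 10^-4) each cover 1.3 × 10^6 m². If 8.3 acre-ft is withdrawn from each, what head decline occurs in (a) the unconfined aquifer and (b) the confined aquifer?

Δh_u ≈ 0.114 m; Δh_c ≈ 12.1 m

ΔV = 8.3 acre-ft = 10240 m³
Unconfined: Δh_u = ΔV/(Sy·A) = 10240/(0.069 × 1.3 × 10^6) = 0.1141 m
Confined: Δh_c = ΔV/(S·A) = 10240/(6.5 × 10^-4 × 1.3 × 10^6) = 12.12 m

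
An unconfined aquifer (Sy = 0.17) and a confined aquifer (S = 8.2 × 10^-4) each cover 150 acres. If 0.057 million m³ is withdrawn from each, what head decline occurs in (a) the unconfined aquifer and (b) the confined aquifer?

A = 150 acres = 6.07 × 10^5 m²
ΔV = 0.057 million m³ = 57000 m³
Unconfined: Δh_u = ΔV/(Sy·A) = 57000/(0.17 × 6.07 × 10^5) = 0.5524 m
Confined: Δh_c = ΔV/(S·A) = 57000/(8.2 × 10^-4 × 6.07 × 10^5) = 114.5 m

Δh_u ≈ 0.552 m; Δh_c ≈ 115 m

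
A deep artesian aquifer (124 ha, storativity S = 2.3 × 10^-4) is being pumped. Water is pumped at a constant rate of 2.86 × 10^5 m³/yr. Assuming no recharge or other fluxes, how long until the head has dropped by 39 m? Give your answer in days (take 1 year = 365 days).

t ≈ 14.2 days

A = 124 ha = 1.24 × 10^6 m²
ΔV = S × A × Δh = 2.3 × 10^-4 × 1.24 × 10^6 × 39 = 11120 m³
Q = 2.86 × 10^5 m³/yr = 783.6 m³/d
t = ΔV / Q = 11120 m³ / 783.6 m³/d = 14.2 d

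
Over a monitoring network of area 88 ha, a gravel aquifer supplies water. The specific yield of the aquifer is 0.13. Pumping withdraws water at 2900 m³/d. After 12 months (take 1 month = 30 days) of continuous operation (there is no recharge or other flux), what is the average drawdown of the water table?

Δh ≈ 9.13 m

A = 88 ha = 8.8 × 10^5 m²
t = 12 months = 360 d
ΔV = Q × t = 2900 m³/d × 360 d = 1.044 × 10^6 m³
Δh = ΔV / (Sy × A) = 1.044 × 10^6 / (0.13 × 8.8 × 10^5) = 9.126 m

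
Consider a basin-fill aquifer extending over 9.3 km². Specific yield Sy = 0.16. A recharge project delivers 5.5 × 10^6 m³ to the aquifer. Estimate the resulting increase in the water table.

Δh ≈ 3.7 m

A = 9.3 km² = 9.3 × 10^6 m²
Δh = ΔV / (Sy × A) = 5.5 × 10^6 m³ / (0.16 × 9.3 × 10^6 m²) = 3.696 m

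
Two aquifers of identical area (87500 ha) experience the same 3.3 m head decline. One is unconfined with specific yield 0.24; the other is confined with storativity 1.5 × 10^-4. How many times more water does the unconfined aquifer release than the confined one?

A = 87500 ha = 8.75 × 10^8 m²
Unconfined: ΔV_u = Sy × A × Δh = 0.24 × 8.75 × 10^8 × 3.3 = 6.93 × 10^8 m³
Confined: ΔV_c = S × A × Δh = 1.5 × 10^-4 × 8.75 × 10^8 × 3.3 = 4.331 × 10^5 m³
Ratio = ΔV_u / ΔV_c = Sy / S = 0.24 / 1.5 × 10^-4 = 1600

ΔV_u / ΔV_c ≈ 1600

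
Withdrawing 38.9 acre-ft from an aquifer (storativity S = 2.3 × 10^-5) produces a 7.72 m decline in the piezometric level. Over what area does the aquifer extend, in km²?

ΔV = 38.9 acre-ft = 47980 m³
A = ΔV / (S × Δh) = 47980 / (2.3 × 10^-5 × 7.72) = 2.702 × 10^8 m²
A = 2.702 × 10^8 m² = 270.2 km²

A ≈ 270 km²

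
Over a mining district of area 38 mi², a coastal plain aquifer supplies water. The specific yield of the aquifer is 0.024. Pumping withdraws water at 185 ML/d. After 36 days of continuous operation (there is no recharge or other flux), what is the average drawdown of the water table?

Δh ≈ 2.82 m

A = 38 mi² = 9.842 × 10^7 m²
Q = 185 ML/d = 1.85 × 10^5 m³/d
ΔV = Q × t = 1.85 × 10^5 m³/d × 36 d = 6.66 × 10^6 m³
Δh = ΔV / (Sy × A) = 6.66 × 10^6 / (0.024 × 9.842 × 10^7) = 2.82 m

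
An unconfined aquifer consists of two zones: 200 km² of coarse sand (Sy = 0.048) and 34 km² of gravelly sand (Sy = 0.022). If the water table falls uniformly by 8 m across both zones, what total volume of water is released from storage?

ΔV ≈ 8.28 × 10^7 m³

A₁ = 200 km² = 2 × 10^8 m²; A₂ = 34 km² = 3.4 × 10^7 m²
ΔV₁ = 0.048 × 2 × 10^8 × 8 = 7.68 × 10^7 m³
ΔV₂ = 0.022 × 3.4 × 10^7 × 8 = 5.984 × 10^6 m³
ΔV = ΔV₁ + ΔV₂ = 8.278 × 10^7 m³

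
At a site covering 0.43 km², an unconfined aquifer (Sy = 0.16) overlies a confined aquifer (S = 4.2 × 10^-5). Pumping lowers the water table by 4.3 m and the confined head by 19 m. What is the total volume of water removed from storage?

A = 0.43 km² = 4.3 × 10^5 m²
Unconfined: ΔV_u = Sy × A × Δh_u = 0.16 × 4.3 × 10^5 × 4.3 = 2.958 × 10^5 m³
Confined: ΔV_c = S × A × Δh_c = 4.2 × 10^-5 × 4.3 × 10^5 × 19 = 343.1 m³
Total ΔV = 2.958 × 10^5 + 343.1 = 2.962 × 10^5 m³

ΔV ≈ 2.96 × 10^5 m³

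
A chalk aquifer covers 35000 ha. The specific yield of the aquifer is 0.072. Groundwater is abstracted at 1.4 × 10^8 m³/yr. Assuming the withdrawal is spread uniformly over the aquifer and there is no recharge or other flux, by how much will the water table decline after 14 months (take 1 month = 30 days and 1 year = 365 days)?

A = 35000 ha = 3.5 × 10^8 m²
Q = 1.4 × 10^8 m³/yr = 3.836 × 10^5 m³/d
t = 14 months = 420 d
ΔV = Q × t = 3.836 × 10^5 m³/d × 420 d = 1.611 × 10^8 m³
Δh = ΔV / (Sy × A) = 1.611 × 10^8 / (0.072 × 3.5 × 10^8) = 6.393 m

Δh ≈ 6.39 m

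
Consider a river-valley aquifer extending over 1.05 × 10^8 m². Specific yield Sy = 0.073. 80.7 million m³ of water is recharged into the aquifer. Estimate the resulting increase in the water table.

Δh ≈ 10.5 m

ΔV = 80.7 million m³ = 8.07 × 10^7 m³
Δh = ΔV / (Sy × A) = 8.07 × 10^7 m³ / (0.073 × 1.05 × 10^8 m²) = 10.53 m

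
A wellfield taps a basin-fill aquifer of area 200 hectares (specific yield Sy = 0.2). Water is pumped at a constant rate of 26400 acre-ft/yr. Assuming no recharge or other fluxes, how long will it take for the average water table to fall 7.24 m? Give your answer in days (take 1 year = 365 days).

A = 200 hectares = 2 × 10^6 m²
ΔV = Sy × A × Δh = 0.2 × 2 × 10^6 × 7.24 = 2.896 × 10^6 m³
Q = 26400 acre-ft/yr = 89220 m³/d
t = ΔV / Q = 2.896 × 10^6 m³ / 89220 m³/d = 32.46 d

t ≈ 32.5 days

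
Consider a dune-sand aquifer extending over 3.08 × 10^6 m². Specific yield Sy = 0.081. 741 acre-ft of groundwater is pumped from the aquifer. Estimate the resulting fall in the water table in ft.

ΔV = 741 acre-ft = 9.14 × 10^5 m³
Δh = ΔV / (Sy × A) = 9.14 × 10^5 m³ / (0.081 × 3.08 × 10^6 m²) = 3.664 m
Δh = 3.664 m = 12.02 ft

Δh ≈ 12 ft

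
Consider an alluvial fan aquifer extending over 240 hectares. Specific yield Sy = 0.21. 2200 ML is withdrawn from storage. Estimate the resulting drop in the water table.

Δh ≈ 4.37 m

A = 240 hectares = 2.4 × 10^6 m²
ΔV = 2200 ML = 2.2 × 10^6 m³
Δh = ΔV / (Sy × A) = 2.2 × 10^6 m³ / (0.21 × 2.4 × 10^6 m²) = 4.365 m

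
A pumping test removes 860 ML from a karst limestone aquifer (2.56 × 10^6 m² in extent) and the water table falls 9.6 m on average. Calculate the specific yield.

ΔV = 860 ML = 8.6 × 10^5 m³
Sy = ΔV / (A × Δh) = 8.6 × 10^5 m³ / (2.56 × 10^6 m² × 9.6 m) = 0.03499

Sy ≈ 0.035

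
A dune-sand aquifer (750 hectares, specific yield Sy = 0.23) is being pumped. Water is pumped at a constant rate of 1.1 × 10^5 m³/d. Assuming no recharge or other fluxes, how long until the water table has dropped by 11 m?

A = 750 hectares = 7.5 × 10^6 m²
ΔV = Sy × A × Δh = 0.23 × 7.5 × 10^6 × 11 = 1.897 × 10^7 m³
t = ΔV / Q = 1.897 × 10^7 m³ / 1.1 × 10^5 m³/d = 172.5 d

t ≈ 172 days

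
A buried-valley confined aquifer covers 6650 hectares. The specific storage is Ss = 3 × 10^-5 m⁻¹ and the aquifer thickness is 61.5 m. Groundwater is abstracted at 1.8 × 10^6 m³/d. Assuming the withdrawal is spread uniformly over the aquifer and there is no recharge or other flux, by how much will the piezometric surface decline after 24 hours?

S = Ss × b = 3 × 10^-5 m⁻¹ × 61.5 m = 1.845 × 10^-3
A = 6650 hectares = 6.65 × 10^7 m²
t = 24 hours = 1 d
ΔV = Q × t = 1.8 × 10^6 m³/d × 1 d = 1.8 × 10^6 m³
Δh = ΔV / (S × A) = 1.8 × 10^6 / (0.001845 × 6.65 × 10^7) = 14.67 m

Δh ≈ 14.7 m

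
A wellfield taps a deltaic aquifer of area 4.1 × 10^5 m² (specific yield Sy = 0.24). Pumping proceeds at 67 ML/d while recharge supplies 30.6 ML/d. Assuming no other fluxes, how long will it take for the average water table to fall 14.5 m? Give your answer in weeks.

ΔV = Sy × A × Δh = 0.24 × 4.1 × 10^5 × 14.5 = 1.427 × 10^6 m³
Net withdrawal = 67 − 30.6 = 36.4 ML/d = 36400 m³/d
t = ΔV / Q = 1.427 × 10^6 m³ / 36400 m³/d = 39.2 d
t = 39.2 d ≈ 5.6 weeks

t ≈ 5.6 weeks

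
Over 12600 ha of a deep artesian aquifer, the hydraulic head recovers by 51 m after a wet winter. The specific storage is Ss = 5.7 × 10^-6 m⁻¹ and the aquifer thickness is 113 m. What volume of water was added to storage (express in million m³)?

ΔV ≈ 4.14 million m³

S = Ss × b = 5.7 × 10^-6 m⁻¹ × 113 m = 6.441 × 10^-4
A = 12600 ha = 1.26 × 10^8 m²
ΔV = S × A × Δh = 6.441 × 10^-4 × 1.26 × 10^8 m² × 51 m = 4.139 × 10^6 m³
ΔV = 4.139 × 10^6 m³ = 4.139 million m³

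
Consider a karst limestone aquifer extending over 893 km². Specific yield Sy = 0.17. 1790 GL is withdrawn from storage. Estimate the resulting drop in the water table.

Δh ≈ 11.8 m

A = 893 km² = 8.93 × 10^8 m²
ΔV = 1790 GL = 1.79 × 10^9 m³
Δh = ΔV / (Sy × A) = 1.79 × 10^9 m³ / (0.17 × 8.93 × 10^8 m²) = 11.79 m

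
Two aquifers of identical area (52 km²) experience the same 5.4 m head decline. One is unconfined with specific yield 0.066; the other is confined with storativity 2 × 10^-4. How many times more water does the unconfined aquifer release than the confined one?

A = 52 km² = 5.2 × 10^7 m²
Unconfined: ΔV_u = Sy × A × Δh = 0.066 × 5.2 × 10^7 × 5.4 = 1.853 × 10^7 m³
Confined: ΔV_c = S × A × Δh = 2 × 10^-4 × 5.2 × 10^7 × 5.4 = 56160 m³
Ratio = ΔV_u / ΔV_c = Sy / S = 0.066 / 2 × 10^-4 = 330

ΔV_u / ΔV_c ≈ 330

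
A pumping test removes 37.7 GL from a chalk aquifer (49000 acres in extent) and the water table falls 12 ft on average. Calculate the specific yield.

Sy ≈ 0.052

A = 49000 acres = 1.983 × 10^8 m²
Δh = 12 ft = 3.658 m
ΔV = 37.7 GL = 3.77 × 10^7 m³
Sy = ΔV / (A × Δh) = 3.77 × 10^7 m³ / (1.983 × 10^8 m² × 3.658 m) = 0.05198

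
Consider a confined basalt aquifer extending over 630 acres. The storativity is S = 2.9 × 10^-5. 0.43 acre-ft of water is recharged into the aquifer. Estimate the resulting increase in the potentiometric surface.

A = 630 acres = 2.55 × 10^6 m²
ΔV = 0.43 acre-ft = 530.4 m³
Δh = ΔV / (S × A) = 530.4 m³ / (2.9 × 10^-5 × 2.55 × 10^6 m²) = 7.174 m

Δh ≈ 7.17 m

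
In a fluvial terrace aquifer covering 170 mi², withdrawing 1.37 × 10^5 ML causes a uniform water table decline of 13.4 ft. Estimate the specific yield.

A = 170 mi² = 4.403 × 10^8 m²
Δh = 13.4 ft = 4.084 m
ΔV = 1.37 × 10^5 ML = 1.37 × 10^8 m³
Sy = ΔV / (A × Δh) = 1.37 × 10^8 m³ / (4.403 × 10^8 m² × 4.084 m) = 0.07618

Sy ≈ 0.076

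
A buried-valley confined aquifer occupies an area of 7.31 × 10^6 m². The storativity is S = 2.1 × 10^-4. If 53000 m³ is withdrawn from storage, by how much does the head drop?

Δh = ΔV / (S × A) = 53000 m³ / (2.1 × 10^-4 × 7.31 × 10^6 m²) = 34.53 m

Δh ≈ 34.5 m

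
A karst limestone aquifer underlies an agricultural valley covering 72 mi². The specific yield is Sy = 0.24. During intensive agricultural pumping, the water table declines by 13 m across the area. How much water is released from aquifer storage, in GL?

ΔV ≈ 582 GL

A = 72 mi² = 1.865 × 10^8 m²
ΔV = Sy × A × Δh = 0.24 × 1.865 × 10^8 m² × 13 m = 5.818 × 10^8 m³
ΔV = 5.818 × 10^8 m³ = 581.8 GL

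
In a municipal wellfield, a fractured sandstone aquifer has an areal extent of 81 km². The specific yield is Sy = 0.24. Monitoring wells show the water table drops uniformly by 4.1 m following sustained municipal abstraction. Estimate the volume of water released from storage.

ΔV ≈ 7.97 × 10^7 m³

A = 81 km² = 8.1 × 10^7 m²
ΔV = Sy × A × Δh = 0.24 × 8.1 × 10^7 m² × 4.1 m = 7.97 × 10^7 m³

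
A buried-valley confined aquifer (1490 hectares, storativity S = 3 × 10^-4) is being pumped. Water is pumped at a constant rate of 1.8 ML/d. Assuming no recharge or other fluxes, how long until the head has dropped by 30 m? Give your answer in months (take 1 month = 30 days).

t ≈ 2.48 months

A = 1490 hectares = 1.49 × 10^7 m²
ΔV = S × A × Δh = 3 × 10^-4 × 1.49 × 10^7 × 30 = 1.341 × 10^5 m³
Q = 1.8 ML/d = 1800 m³/d
t = ΔV / Q = 1.341 × 10^5 m³ / 1800 m³/d = 74.5 d
t = 74.5 d ≈ 2.483 months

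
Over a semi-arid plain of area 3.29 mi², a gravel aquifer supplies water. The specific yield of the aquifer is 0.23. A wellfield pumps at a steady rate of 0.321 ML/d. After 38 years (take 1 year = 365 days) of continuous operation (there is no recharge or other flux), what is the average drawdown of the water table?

Δh ≈ 2.27 m

A = 3.29 mi² = 8.521 × 10^6 m²
Q = 0.321 ML/d = 321 m³/d
t = 38 years = 13870 d
ΔV = Q × t = 321 m³/d × 13870 d = 4.452 × 10^6 m³
Δh = ΔV / (Sy × A) = 4.452 × 10^6 / (0.23 × 8.521 × 10^6) = 2.272 m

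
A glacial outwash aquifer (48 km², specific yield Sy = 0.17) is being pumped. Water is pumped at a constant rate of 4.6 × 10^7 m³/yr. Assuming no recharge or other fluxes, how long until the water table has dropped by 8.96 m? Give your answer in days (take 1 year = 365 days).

A = 48 km² = 4.8 × 10^7 m²
ΔV = Sy × A × Δh = 0.17 × 4.8 × 10^7 × 8.96 = 7.311 × 10^7 m³
Q = 4.6 × 10^7 m³/yr = 1.26 × 10^5 m³/d
t = ΔV / Q = 7.311 × 10^7 m³ / 1.26 × 10^5 m³/d = 580.1 d

t ≈ 580 days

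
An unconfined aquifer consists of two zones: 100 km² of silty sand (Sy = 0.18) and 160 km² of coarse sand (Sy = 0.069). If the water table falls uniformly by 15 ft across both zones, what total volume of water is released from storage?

ΔV ≈ 1.33 × 10^8 m³

A₁ = 100 km² = 1 × 10^8 m²; A₂ = 160 km² = 1.6 × 10^8 m²
Δh = 15 ft = 4.572 m
ΔV₁ = 0.18 × 1 × 10^8 × 4.572 = 8.23 × 10^7 m³
ΔV₂ = 0.069 × 1.6 × 10^8 × 4.572 = 5.047 × 10^7 m³
ΔV = ΔV₁ + ΔV₂ = 1.328 × 10^8 m³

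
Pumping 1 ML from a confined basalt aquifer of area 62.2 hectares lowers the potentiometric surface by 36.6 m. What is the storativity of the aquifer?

S ≈ 4.4 × 10^-5

A = 62.2 hectares = 6.22 × 10^5 m²
ΔV = 1 ML = 1000 m³
S = ΔV / (A × Δh) = 1000 m³ / (6.22 × 10^5 m² × 36.6 m) = 4.393 × 10^-5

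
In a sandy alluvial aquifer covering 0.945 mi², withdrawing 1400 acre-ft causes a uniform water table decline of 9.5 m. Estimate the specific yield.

A = 0.945 mi² = 2.448 × 10^6 m²
ΔV = 1400 acre-ft = 1.727 × 10^6 m³
Sy = ΔV / (A × Δh) = 1.727 × 10^6 m³ / (2.448 × 10^6 m² × 9.5 m) = 0.07427

Sy ≈ 0.074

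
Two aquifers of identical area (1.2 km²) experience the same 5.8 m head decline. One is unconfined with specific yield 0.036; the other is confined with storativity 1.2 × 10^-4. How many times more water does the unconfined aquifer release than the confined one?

ΔV_u / ΔV_c ≈ 300

A = 1.2 km² = 1.2 × 10^6 m²
Unconfined: ΔV_u = Sy × A × Δh = 0.036 × 1.2 × 10^6 × 5.8 = 2.506 × 10^5 m³
Confined: ΔV_c = S × A × Δh = 1.2 × 10^-4 × 1.2 × 10^6 × 5.8 = 835.2 m³
Ratio = ΔV_u / ΔV_c = Sy / S = 0.036 / 1.2 × 10^-4 = 300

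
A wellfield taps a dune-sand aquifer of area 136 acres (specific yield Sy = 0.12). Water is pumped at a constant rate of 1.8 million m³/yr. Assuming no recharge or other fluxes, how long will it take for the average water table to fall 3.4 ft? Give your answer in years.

A = 136 acres = 5.504 × 10^5 m²
Δh = 3.4 ft = 1.036 m
ΔV = Sy × A × Δh = 0.12 × 5.504 × 10^5 × 1.036 = 68440 m³
Q = 1.8 million m³/yr = 4932 m³/d
t = ΔV / Q = 68440 m³ / 4932 m³/d = 13.88 d
t = 13.88 d ≈ 0.03802 years

t ≈ 0.038 years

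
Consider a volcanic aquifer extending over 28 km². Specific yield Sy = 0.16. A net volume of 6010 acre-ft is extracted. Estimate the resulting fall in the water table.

Δh ≈ 1.65 m

A = 28 km² = 2.8 × 10^7 m²
ΔV = 6010 acre-ft = 7.413 × 10^6 m³
Δh = ΔV / (Sy × A) = 7.413 × 10^6 m³ / (0.16 × 2.8 × 10^7 m²) = 1.655 m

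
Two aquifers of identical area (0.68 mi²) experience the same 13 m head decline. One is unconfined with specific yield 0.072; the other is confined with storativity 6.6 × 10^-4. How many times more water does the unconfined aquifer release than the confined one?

A = 0.68 mi² = 1.761 × 10^6 m²
Unconfined: ΔV_u = Sy × A × Δh = 0.072 × 1.761 × 10^6 × 13 = 1.648 × 10^6 m³
Confined: ΔV_c = S × A × Δh = 6.6 × 10^-4 × 1.761 × 10^6 × 13 = 15110 m³
Ratio = ΔV_u / ΔV_c = Sy / S = 0.072 / 6.6 × 10^-4 = 109.1

ΔV_u / ΔV_c ≈ 109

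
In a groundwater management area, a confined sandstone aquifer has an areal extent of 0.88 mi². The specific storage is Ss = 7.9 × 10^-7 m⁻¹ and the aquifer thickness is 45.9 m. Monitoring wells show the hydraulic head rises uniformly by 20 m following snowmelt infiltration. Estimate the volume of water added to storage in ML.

S = Ss × b = 7.9 × 10^-7 m⁻¹ × 45.9 m = 3.626 × 10^-5
A = 0.88 mi² = 2.279 × 10^6 m²
ΔV = S × A × Δh = 3.626 × 10^-5 × 2.279 × 10^6 m² × 20 m = 1653 m³
ΔV = 1653 m³ = 1.653 ML

ΔV ≈ 1.65 ML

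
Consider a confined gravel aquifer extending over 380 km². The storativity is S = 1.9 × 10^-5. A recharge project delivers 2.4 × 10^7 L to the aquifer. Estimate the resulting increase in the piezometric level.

A = 380 km² = 3.8 × 10^8 m²
ΔV = 2.4 × 10^7 L = 24000 m³
Δh = ΔV / (S × A) = 24000 m³ / (1.9 × 10^-5 × 3.8 × 10^8 m²) = 3.324 m

Δh ≈ 3.32 m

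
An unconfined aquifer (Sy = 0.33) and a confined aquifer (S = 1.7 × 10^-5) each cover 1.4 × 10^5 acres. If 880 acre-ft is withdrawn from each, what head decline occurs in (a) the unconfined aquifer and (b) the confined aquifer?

A = 1.4 × 10^5 acres = 5.666 × 10^8 m²
ΔV = 880 acre-ft = 1.085 × 10^6 m³
Unconfined: Δh_u = ΔV/(Sy·A) = 1.085 × 10^6/(0.33 × 5.666 × 10^8) = 0.005806 m
Confined: Δh_c = ΔV/(S·A) = 1.085 × 10^6/(1.7 × 10^-5 × 5.666 × 10^8) = 112.7 m

Δh_u ≈ 0.00581 m; Δh_c ≈ 113 m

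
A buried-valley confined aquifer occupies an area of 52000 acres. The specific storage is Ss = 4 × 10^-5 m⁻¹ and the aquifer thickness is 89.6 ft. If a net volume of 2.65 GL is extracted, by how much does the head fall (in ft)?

b = 89.6 ft = 27.31 m
S = Ss × b = 4 × 10^-5 m⁻¹ × 27.31 m = 1.092 × 10^-3
A = 52000 acres = 2.104 × 10^8 m²
ΔV = 2.65 GL = 2.65 × 10^6 m³
Δh = ΔV / (S × A) = 2.65 × 10^6 m³ / (0.001092 × 2.104 × 10^8 m²) = 11.53 m
Δh = 11.53 m = 37.82 ft

Δh ≈ 37.8 ft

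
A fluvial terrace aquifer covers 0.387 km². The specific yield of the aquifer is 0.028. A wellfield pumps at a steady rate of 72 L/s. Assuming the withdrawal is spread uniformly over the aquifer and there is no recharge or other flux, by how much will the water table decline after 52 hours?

Δh ≈ 1.24 m

A = 0.387 km² = 3.87 × 10^5 m²
Q = 72 L/s = 6221 m³/d
t = 52 hours = 2.167 d
ΔV = Q × t = 6221 m³/d × 2.167 d = 13480 m³
Δh = ΔV / (Sy × A) = 13480 / (0.028 × 3.87 × 10^5) = 1.244 m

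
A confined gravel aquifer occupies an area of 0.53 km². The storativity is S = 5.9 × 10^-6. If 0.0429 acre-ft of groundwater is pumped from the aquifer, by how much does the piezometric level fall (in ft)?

A = 0.53 km² = 5.3 × 10^5 m²
ΔV = 0.0429 acre-ft = 52.92 m³
Δh = ΔV / (S × A) = 52.92 m³ / (5.9 × 10^-6 × 5.3 × 10^5 m²) = 16.92 m
Δh = 16.92 m = 55.52 ft

Δh ≈ 55.5 ft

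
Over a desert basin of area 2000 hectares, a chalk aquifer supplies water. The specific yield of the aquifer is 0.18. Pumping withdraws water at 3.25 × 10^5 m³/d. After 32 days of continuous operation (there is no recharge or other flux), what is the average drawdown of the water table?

Δh ≈ 2.89 m

A = 2000 hectares = 2 × 10^7 m²
ΔV = Q × t = 3.25 × 10^5 m³/d × 32 d = 1.04 × 10^7 m³
Δh = ΔV / (Sy × A) = 1.04 × 10^7 / (0.18 × 2 × 10^7) = 2.889 m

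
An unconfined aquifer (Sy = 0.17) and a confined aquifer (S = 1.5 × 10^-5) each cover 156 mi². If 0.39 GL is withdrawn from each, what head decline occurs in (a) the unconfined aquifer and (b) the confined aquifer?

A = 156 mi² = 4.04 × 10^8 m²
ΔV = 0.39 GL = 3.9 × 10^5 m³
Unconfined: Δh_u = ΔV/(Sy·A) = 3.9 × 10^5/(0.17 × 4.04 × 10^8) = 0.005678 m
Confined: Δh_c = ΔV/(S·A) = 3.9 × 10^5/(1.5 × 10^-5 × 4.04 × 10^8) = 64.35 m

Δh_u ≈ 0.00568 m; Δh_c ≈ 64.4 m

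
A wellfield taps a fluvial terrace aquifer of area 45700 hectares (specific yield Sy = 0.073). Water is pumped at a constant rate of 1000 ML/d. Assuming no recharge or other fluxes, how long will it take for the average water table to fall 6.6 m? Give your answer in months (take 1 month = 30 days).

t ≈ 7.34 months

A = 45700 hectares = 4.57 × 10^8 m²
ΔV = Sy × A × Δh = 0.073 × 4.57 × 10^8 × 6.6 = 2.202 × 10^8 m³
Q = 1000 ML/d = 1 × 10^6 m³/d
t = ΔV / Q = 2.202 × 10^8 m³ / 1 × 10^6 m³/d = 220.2 d
t = 220.2 d ≈ 7.339 months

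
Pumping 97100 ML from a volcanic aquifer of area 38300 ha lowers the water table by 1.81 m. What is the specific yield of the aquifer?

Sy ≈ 0.14

A = 38300 ha = 3.83 × 10^8 m²
ΔV = 97100 ML = 9.71 × 10^7 m³
Sy = ΔV / (A × Δh) = 9.71 × 10^7 m³ / (3.83 × 10^8 m² × 1.81 m) = 0.1401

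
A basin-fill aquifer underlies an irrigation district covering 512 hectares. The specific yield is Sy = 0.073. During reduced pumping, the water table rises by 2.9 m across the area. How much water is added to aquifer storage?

ΔV ≈ 1.08 × 10^6 m³

A = 512 hectares = 5.12 × 10^6 m²
ΔV = Sy × A × Δh = 0.073 × 5.12 × 10^6 m² × 2.9 m = 1.084 × 10^6 m³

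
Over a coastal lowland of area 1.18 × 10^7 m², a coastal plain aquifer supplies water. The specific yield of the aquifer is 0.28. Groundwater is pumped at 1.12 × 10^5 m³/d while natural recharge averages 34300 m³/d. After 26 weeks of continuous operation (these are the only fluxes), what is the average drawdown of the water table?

Δh ≈ 4.28 m

Net abstraction = 1.12 × 10^5 − 34300 = 77700 m³/d
t = 26 weeks = 182 d
ΔV = Q × t = 77700 m³/d × 182 d = 1.414 × 10^7 m³
Δh = ΔV / (Sy × A) = 1.414 × 10^7 / (0.28 × 1.18 × 10^7) = 4.28 m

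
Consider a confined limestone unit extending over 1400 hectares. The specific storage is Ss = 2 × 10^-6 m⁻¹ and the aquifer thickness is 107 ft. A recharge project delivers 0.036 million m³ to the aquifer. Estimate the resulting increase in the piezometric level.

b = 107 ft = 32.61 m
S = Ss × b = 2 × 10^-6 m⁻¹ × 32.61 m = 6.523 × 10^-5
A = 1400 hectares = 1.4 × 10^7 m²
ΔV = 0.036 million m³ = 36000 m³
Δh = ΔV / (S × A) = 36000 m³ / (6.523 × 10^-5 × 1.4 × 10^7 m²) = 39.42 m

Δh ≈ 39.4 m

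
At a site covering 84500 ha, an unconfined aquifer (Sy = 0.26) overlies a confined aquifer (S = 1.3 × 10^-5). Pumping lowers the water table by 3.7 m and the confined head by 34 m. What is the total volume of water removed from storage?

ΔV ≈ 8.13 × 10^8 m³

A = 84500 ha = 8.45 × 10^8 m²
Unconfined: ΔV_u = Sy × A × Δh_u = 0.26 × 8.45 × 10^8 × 3.7 = 8.129 × 10^8 m³
Confined: ΔV_c = S × A × Δh_c = 1.3 × 10^-5 × 8.45 × 10^8 × 34 = 3.735 × 10^5 m³
Total ΔV = 8.129 × 10^8 + 3.735 × 10^5 = 8.133 × 10^8 m³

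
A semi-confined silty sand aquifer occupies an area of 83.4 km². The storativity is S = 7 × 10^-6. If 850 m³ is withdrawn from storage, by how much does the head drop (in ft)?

Δh ≈ 4.78 ft

A = 83.4 km² = 8.34 × 10^7 m²
Δh = ΔV / (S × A) = 850 m³ / (7 × 10^-6 × 8.34 × 10^7 m²) = 1.456 m
Δh = 1.456 m = 4.777 ft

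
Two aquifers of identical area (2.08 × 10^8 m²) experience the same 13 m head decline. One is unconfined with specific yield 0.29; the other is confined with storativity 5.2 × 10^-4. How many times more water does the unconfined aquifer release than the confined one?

ΔV_u / ΔV_c ≈ 558

Unconfined: ΔV_u = Sy × A × Δh = 0.29 × 2.08 × 10^8 × 13 = 7.842 × 10^8 m³
Confined: ΔV_c = S × A × Δh = 5.2 × 10^-4 × 2.08 × 10^8 × 13 = 1.406 × 10^6 m³
Ratio = ΔV_u / ΔV_c = Sy / S = 0.29 / 5.2 × 10^-4 = 557.7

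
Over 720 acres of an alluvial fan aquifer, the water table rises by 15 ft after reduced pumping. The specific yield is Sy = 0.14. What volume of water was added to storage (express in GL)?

A = 720 acres = 2.914 × 10^6 m²
Δh = 15 ft = 4.572 m
ΔV = Sy × A × Δh = 0.14 × 2.914 × 10^6 m² × 4.572 m = 1.865 × 10^6 m³
ΔV = 1.865 × 10^6 m³ = 1.865 GL

ΔV ≈ 1.87 GL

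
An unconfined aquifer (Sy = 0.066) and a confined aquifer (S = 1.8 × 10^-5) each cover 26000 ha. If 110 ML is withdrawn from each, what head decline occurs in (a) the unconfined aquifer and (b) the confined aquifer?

Δh_u ≈ 0.00641 m; Δh_c ≈ 23.5 m

A = 26000 ha = 2.6 × 10^8 m²
ΔV = 110 ML = 1.1 × 10^5 m³
Unconfined: Δh_u = ΔV/(Sy·A) = 1.1 × 10^5/(0.066 × 2.6 × 10^8) = 0.00641 m
Confined: Δh_c = ΔV/(S·A) = 1.1 × 10^5/(1.8 × 10^-5 × 2.6 × 10^8) = 23.5 m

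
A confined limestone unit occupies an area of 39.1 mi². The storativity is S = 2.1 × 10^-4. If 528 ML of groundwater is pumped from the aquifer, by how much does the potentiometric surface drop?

Δh ≈ 24.8 m

A = 39.1 mi² = 1.013 × 10^8 m²
ΔV = 528 ML = 5.28 × 10^5 m³
Δh = ΔV / (S × A) = 5.28 × 10^5 m³ / (2.1 × 10^-4 × 1.013 × 10^8 m²) = 24.83 m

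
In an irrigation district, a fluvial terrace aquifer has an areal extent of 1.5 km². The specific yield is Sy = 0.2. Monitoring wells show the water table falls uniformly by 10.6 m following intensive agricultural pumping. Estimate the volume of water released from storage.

ΔV ≈ 3.18 × 10^6 m³

A = 1.5 km² = 1.5 × 10^6 m²
ΔV = Sy × A × Δh = 0.2 × 1.5 × 10^6 m² × 10.6 m = 3.18 × 10^6 m³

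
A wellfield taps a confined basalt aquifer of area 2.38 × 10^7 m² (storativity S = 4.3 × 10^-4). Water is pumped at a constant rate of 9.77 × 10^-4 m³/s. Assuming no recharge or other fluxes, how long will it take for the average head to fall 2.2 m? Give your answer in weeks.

t ≈ 38.1 weeks

ΔV = S × A × Δh = 4.3 × 10^-4 × 2.38 × 10^7 × 2.2 = 22510 m³
Q = 9.77 × 10^-4 m³/s = 84.41 m³/d
t = ΔV / Q = 22510 m³ / 84.41 m³/d = 266.7 d
t = 266.7 d ≈ 38.1 weeks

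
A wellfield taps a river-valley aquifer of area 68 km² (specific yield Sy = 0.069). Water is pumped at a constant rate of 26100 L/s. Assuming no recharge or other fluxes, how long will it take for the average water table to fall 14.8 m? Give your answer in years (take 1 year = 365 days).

t ≈ 0.0844 years

A = 68 km² = 6.8 × 10^7 m²
ΔV = Sy × A × Δh = 0.069 × 6.8 × 10^7 × 14.8 = 6.944 × 10^7 m³
Q = 26100 L/s = 2.255 × 10^6 m³/d
t = ΔV / Q = 6.944 × 10^7 m³ / 2.255 × 10^6 m³/d = 30.79 d
t = 30.79 d ≈ 0.08437 years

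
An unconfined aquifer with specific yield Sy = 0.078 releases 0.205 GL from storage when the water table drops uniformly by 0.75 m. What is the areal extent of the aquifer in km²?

ΔV = 0.205 GL = 2.05 × 10^5 m³
A = ΔV / (Sy × Δh) = 2.05 × 10^5 / (0.078 × 0.75) = 3.504 × 10^6 m²
A = 3.504 × 10^6 m² = 3.504 km²

A ≈ 3.5 km²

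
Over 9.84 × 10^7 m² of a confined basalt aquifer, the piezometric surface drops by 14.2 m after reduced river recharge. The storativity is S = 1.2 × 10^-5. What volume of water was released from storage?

ΔV = S × A × Δh = 1.2 × 10^-5 × 9.84 × 10^7 m² × 14.2 m = 16770 m³

ΔV ≈ 16800 m³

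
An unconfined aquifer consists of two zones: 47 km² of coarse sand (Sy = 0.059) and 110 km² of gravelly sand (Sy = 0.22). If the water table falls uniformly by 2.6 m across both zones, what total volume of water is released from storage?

A₁ = 47 km² = 4.7 × 10^7 m²; A₂ = 110 km² = 1.1 × 10^8 m²
ΔV₁ = 0.059 × 4.7 × 10^7 × 2.6 = 7.21 × 10^6 m³
ΔV₂ = 0.22 × 1.1 × 10^8 × 2.6 = 6.292 × 10^7 m³
ΔV = ΔV₁ + ΔV₂ = 7.013 × 10^7 m³

ΔV ≈ 7.01 × 10^7 m³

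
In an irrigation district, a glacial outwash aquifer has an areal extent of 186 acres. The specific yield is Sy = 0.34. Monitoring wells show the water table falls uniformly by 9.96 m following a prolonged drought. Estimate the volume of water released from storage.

ΔV ≈ 2.55 × 10^6 m³

A = 186 acres = 7.527 × 10^5 m²
ΔV = Sy × A × Δh = 0.34 × 7.527 × 10^5 m² × 9.96 m = 2.549 × 10^6 m³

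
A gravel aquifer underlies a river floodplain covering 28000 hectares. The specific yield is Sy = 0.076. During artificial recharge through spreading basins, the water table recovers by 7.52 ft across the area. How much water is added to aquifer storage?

ΔV ≈ 4.88 × 10^7 m³

A = 28000 hectares = 2.8 × 10^8 m²
Δh = 7.52 ft = 2.292 m
ΔV = Sy × A × Δh = 0.076 × 2.8 × 10^8 m² × 2.292 m = 4.878 × 10^7 m³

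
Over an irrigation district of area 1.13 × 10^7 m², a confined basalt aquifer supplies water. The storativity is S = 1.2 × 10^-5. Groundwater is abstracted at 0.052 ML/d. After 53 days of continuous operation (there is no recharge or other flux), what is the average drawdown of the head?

Δh ≈ 20.3 m

Q = 0.052 ML/d = 52 m³/d
ΔV = Q × t = 52 m³/d × 53 d = 2756 m³
Δh = ΔV / (S × A) = 2756 / (1.2 × 10^-5 × 1.13 × 10^7) = 20.32 m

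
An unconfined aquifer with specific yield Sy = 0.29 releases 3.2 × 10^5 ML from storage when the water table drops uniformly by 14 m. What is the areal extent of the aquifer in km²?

A ≈ 78.8 km²

ΔV = 3.2 × 10^5 ML = 3.2 × 10^8 m³
A = ΔV / (Sy × Δh) = 3.2 × 10^8 / (0.29 × 14) = 7.882 × 10^7 m²
A = 7.882 × 10^7 m² = 78.82 km²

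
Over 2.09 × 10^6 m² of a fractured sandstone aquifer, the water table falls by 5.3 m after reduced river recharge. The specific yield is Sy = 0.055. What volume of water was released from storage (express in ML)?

ΔV ≈ 609 ML

ΔV = Sy × A × Δh = 0.055 × 2.09 × 10^6 m² × 5.3 m = 6.092 × 10^5 m³
ΔV = 6.092 × 10^5 m³ = 609.2 ML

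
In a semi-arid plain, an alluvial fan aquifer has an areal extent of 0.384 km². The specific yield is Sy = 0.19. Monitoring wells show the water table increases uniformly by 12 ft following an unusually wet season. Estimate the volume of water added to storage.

ΔV ≈ 2.67 × 10^5 m³

A = 0.384 km² = 3.84 × 10^5 m²
Δh = 12 ft = 3.658 m
ΔV = Sy × A × Δh = 0.19 × 3.84 × 10^5 m² × 3.658 m = 2.669 × 10^5 m³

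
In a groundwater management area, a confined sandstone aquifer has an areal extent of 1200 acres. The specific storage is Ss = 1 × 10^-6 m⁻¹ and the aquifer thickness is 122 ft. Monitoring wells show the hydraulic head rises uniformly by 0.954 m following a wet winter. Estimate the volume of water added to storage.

b = 122 ft = 37.19 m
S = Ss × b = 1 × 10^-6 m⁻¹ × 37.19 m = 3.719 × 10^-5
A = 1200 acres = 4.856 × 10^6 m²
ΔV = S × A × Δh = 3.719 × 10^-5 × 4.856 × 10^6 m² × 0.954 m = 172.3 m³

ΔV ≈ 172 m³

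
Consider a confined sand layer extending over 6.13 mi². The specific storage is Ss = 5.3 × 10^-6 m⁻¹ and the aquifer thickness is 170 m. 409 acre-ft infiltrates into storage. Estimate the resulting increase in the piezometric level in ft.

Δh ≈ 116 ft

S = Ss × b = 5.3 × 10^-6 m⁻¹ × 170 m = 9.01 × 10^-4
A = 6.13 mi² = 1.588 × 10^7 m²
ΔV = 409 acre-ft = 5.045 × 10^5 m³
Δh = ΔV / (S × A) = 5.045 × 10^5 m³ / (9.01 × 10^-4 × 1.588 × 10^7 m²) = 35.27 m
Δh = 35.27 m = 115.7 ft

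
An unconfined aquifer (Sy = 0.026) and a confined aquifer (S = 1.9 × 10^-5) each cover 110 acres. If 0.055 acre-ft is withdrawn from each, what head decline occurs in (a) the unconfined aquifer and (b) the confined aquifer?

A = 110 acres = 4.452 × 10^5 m²
ΔV = 0.055 acre-ft = 67.84 m³
Unconfined: Δh_u = ΔV/(Sy·A) = 67.84/(0.026 × 4.452 × 10^5) = 0.005862 m
Confined: Δh_c = ΔV/(S·A) = 67.84/(1.9 × 10^-5 × 4.452 × 10^5) = 8.021 m

Δh_u ≈ 0.00586 m; Δh_c ≈ 8.02 m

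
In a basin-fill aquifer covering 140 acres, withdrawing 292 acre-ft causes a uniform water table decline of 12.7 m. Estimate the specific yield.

Sy ≈ 0.05

A = 140 acres = 5.666 × 10^5 m²
ΔV = 292 acre-ft = 3.602 × 10^5 m³
Sy = ΔV / (A × Δh) = 3.602 × 10^5 m³ / (5.666 × 10^5 m² × 12.7 m) = 0.05006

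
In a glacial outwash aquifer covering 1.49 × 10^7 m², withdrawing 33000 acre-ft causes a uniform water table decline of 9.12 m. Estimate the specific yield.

Sy ≈ 0.3

ΔV = 33000 acre-ft = 4.07 × 10^7 m³
Sy = ΔV / (A × Δh) = 4.07 × 10^7 m³ / (1.49 × 10^7 m² × 9.12 m) = 0.2995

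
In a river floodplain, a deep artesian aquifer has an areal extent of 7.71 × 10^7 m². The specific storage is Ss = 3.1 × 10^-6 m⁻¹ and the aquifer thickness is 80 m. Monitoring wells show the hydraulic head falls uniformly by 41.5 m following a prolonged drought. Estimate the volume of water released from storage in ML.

S = Ss × b = 3.1 × 10^-6 m⁻¹ × 80 m = 2.48 × 10^-4
ΔV = S × A × Δh = 2.48 × 10^-4 × 7.71 × 10^7 m² × 41.5 m = 7.935 × 10^5 m³
ΔV = 7.935 × 10^5 m³ = 793.5 ML

ΔV ≈ 794 ML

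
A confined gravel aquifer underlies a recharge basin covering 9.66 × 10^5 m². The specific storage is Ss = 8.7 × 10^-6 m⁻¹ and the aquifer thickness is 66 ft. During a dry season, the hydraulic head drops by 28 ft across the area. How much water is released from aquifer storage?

b = 66 ft = 20.12 m
S = Ss × b = 8.7 × 10^-6 m⁻¹ × 20.12 m = 1.75 × 10^-4
Δh = 28 ft = 8.534 m
ΔV = S × A × Δh = 1.75 × 10^-4 × 9.66 × 10^5 m² × 8.534 m = 1443 m³

ΔV ≈ 1440 m³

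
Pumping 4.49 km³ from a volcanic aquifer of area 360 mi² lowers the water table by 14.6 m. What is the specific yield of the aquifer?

A = 360 mi² = 9.324 × 10^8 m²
ΔV = 4.49 km³ = 4.49 × 10^9 m³
Sy = ΔV / (A × Δh) = 4.49 × 10^9 m³ / (9.324 × 10^8 m² × 14.6 m) = 0.3298

Sy ≈ 0.33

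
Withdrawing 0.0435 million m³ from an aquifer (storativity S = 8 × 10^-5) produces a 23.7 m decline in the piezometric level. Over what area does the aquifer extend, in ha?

ΔV = 0.0435 million m³ = 43500 m³
A = ΔV / (S × Δh) = 43500 / (8 × 10^-5 × 23.7) = 2.294 × 10^7 m²
A = 2.294 × 10^7 m² = 2294 ha

A ≈ 2290 ha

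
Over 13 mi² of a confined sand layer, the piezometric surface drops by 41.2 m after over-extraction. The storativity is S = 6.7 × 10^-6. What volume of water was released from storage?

A = 13 mi² = 3.367 × 10^7 m²
ΔV = S × A × Δh = 6.7 × 10^-6 × 3.367 × 10^7 m² × 41.2 m = 9294 m³

ΔV ≈ 9290 m³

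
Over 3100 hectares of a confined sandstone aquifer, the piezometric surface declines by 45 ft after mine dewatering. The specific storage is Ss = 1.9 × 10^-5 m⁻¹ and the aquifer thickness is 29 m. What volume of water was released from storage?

ΔV ≈ 2.34 × 10^5 m³

S = Ss × b = 1.9 × 10^-5 m⁻¹ × 29 m = 5.51 × 10^-4
A = 3100 hectares = 3.1 × 10^7 m²
Δh = 45 ft = 13.72 m
ΔV = S × A × Δh = 5.51 × 10^-4 × 3.1 × 10^7 m² × 13.72 m = 2.343 × 10^5 m³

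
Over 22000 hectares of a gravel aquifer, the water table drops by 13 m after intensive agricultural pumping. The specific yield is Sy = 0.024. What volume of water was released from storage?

ΔV ≈ 6.86 × 10^7 m³

A = 22000 hectares = 2.2 × 10^8 m²
ΔV = Sy × A × Δh = 0.024 × 2.2 × 10^8 m² × 13 m = 6.864 × 10^7 m³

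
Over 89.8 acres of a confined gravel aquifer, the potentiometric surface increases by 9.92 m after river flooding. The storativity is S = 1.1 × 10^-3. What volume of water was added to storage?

ΔV ≈ 3970 m³

A = 89.8 acres = 3.634 × 10^5 m²
ΔV = S × A × Δh = 0.0011 × 3.634 × 10^5 m² × 9.92 m = 3966 m³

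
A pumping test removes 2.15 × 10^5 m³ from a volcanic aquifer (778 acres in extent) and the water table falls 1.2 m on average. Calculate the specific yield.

A = 778 acres = 3.148 × 10^6 m²
Sy = ΔV / (A × Δh) = 2.15 × 10^5 m³ / (3.148 × 10^6 m² × 1.2 m) = 0.05691

Sy ≈ 0.057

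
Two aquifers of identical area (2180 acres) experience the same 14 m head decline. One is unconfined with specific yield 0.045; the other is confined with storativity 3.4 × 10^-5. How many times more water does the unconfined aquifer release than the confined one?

ΔV_u / ΔV_c ≈ 1320

A = 2180 acres = 8.822 × 10^6 m²
Unconfined: ΔV_u = Sy × A × Δh = 0.045 × 8.822 × 10^6 × 14 = 5.558 × 10^6 m³
Confined: ΔV_c = S × A × Δh = 3.4 × 10^-5 × 8.822 × 10^6 × 14 = 4199 m³
Ratio = ΔV_u / ΔV_c = Sy / S = 0.045 / 3.4 × 10^-5 = 1324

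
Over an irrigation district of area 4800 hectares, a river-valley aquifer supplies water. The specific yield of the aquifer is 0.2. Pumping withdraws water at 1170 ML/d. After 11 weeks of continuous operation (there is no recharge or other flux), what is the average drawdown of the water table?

Δh ≈ 9.38 m

A = 4800 hectares = 4.8 × 10^7 m²
Q = 1170 ML/d = 1.17 × 10^6 m³/d
t = 11 weeks = 77 d
ΔV = Q × t = 1.17 × 10^6 m³/d × 77 d = 9.009 × 10^7 m³
Δh = ΔV / (Sy × A) = 9.009 × 10^7 / (0.2 × 4.8 × 10^7) = 9.384 m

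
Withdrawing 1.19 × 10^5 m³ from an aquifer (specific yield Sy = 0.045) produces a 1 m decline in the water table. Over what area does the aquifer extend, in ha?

A = ΔV / (Sy × Δh) = 1.19 × 10^5 / (0.045 × 1) = 2.644 × 10^6 m²
A = 2.644 × 10^6 m² = 264.4 ha

A ≈ 264 ha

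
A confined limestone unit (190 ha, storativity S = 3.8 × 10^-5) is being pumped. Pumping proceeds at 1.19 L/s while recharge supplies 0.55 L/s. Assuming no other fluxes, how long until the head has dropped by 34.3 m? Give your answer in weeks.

t ≈ 6.4 weeks

A = 190 ha = 1.9 × 10^6 m²
ΔV = S × A × Δh = 3.8 × 10^-5 × 1.9 × 10^6 × 34.3 = 2476 m³
Net withdrawal = 1.19 − 0.55 = 0.64 L/s = 55.3 m³/d
t = ΔV / Q = 2476 m³ / 55.3 m³/d = 44.79 d
t = 44.79 d ≈ 6.398 weeks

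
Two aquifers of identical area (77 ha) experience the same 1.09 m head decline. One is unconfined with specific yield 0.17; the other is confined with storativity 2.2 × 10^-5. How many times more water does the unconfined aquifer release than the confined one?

A = 77 ha = 7.7 × 10^5 m²
Unconfined: ΔV_u = Sy × A × Δh = 0.17 × 7.7 × 10^5 × 1.09 = 1.427 × 10^5 m³
Confined: ΔV_c = S × A × Δh = 2.2 × 10^-5 × 7.7 × 10^5 × 1.09 = 18.46 m³
Ratio = ΔV_u / ΔV_c = Sy / S = 0.17 / 2.2 × 10^-5 = 7727

ΔV_u / ΔV_c ≈ 7730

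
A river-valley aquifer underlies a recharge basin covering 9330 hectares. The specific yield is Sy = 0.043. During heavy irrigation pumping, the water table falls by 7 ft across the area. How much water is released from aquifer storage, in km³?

ΔV ≈ 0.00856 km³

A = 9330 hectares = 9.33 × 10^7 m²
Δh = 7 ft = 2.134 m
ΔV = Sy × A × Δh = 0.043 × 9.33 × 10^7 m² × 2.134 m = 8.56 × 10^6 m³
ΔV = 8.56 × 10^6 m³ = 0.00856 km³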